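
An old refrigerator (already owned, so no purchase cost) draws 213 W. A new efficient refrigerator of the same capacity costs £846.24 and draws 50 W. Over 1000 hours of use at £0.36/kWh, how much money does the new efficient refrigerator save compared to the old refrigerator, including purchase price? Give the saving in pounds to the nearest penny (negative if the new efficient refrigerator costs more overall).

-£787.56

old refrigerator: £0.00 + (213/1000) kW × 1000 h × £0.36 = £0.00 + £76.68 = £76.68
new efficient refrigerator: £846.24 + (50/1000) kW × 1000 h × £0.36 = £846.24 + £18 = £864.24
Saving = £76.68 − £864.24 = −£787.56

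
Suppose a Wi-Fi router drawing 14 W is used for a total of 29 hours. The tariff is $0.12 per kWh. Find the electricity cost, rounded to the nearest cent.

$0.05

Energy = 0.014 kW × 29 h = 0.406 kWh
Cost = 0.406 kWh × $0.12/kWh = $0.05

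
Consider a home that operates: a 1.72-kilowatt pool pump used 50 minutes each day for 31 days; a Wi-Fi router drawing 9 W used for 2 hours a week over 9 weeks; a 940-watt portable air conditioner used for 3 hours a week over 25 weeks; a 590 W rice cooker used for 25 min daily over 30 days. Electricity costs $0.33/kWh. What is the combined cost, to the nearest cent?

$40.42

pool pump: Runtime = 50 min × 31 = 1550 min = 25.833333… h
pool pump: 1.72 kW × 25.833333… h = 44.433333… kWh
Wi-Fi router: Runtime = 2 h/week × 9 weeks = 18 h
Wi-Fi router: 0.009 kW × 18 h = 0.162 kWh
portable air conditioner: Runtime = 3 h/week × 25 weeks = 75 h
portable air conditioner: 0.94 kW × 75 h = 70.5 kWh
rice cooker: Runtime = 25 min × 30 = 750 min = 12.5 h
rice cooker: 0.59 kW × 12.5 h = 7.375 kWh
Total energy = 122.470333… kWh
Cost = 122.470333… × $0.33 = $40.42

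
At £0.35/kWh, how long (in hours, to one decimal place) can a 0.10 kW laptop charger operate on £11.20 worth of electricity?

320.0 h

Energy available = £11.20 ÷ £0.35/kWh = 32 kWh
Hours = 32 kWh ÷ 0.1 kW = 320.0 h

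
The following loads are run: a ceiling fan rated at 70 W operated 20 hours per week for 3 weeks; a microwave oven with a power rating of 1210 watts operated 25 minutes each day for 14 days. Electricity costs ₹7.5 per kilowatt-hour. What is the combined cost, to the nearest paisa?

ceiling fan: Runtime = 20 h/week × 3 weeks = 60 h
ceiling fan: 0.07 kW × 60 h = 4.2 kWh
microwave oven: Runtime = 25 min × 14 = 350 min = 5.833333… h
microwave oven: 1.21 kW × 5.833333… h = 7.058333… kWh
Total energy = 11.258333… kWh
Cost = 11.258333… × ₹7.5 = ₹84.44

₹84.44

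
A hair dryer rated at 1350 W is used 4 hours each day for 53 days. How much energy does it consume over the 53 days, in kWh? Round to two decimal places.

Runtime = 4 h/day × 53 days = 212 h
Energy = 1.35 kW × 212 h = 286.2 kWh

286.20 kWh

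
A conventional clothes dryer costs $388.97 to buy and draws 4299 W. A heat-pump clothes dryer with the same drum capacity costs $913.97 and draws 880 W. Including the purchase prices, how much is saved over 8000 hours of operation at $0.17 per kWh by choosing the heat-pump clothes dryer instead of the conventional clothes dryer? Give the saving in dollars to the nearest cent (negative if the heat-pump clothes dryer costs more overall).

$4124.84

conventional clothes dryer: $388.97 + (4299/1000) kW × 8000 h × $0.17 = $388.97 + $5846.64 = $6235.61
heat-pump clothes dryer: $913.97 + (880/1000) kW × 8000 h × $0.17 = $913.97 + $1196.8 = $2110.77
Saving = $6235.61 − $2110.77 = $4124.84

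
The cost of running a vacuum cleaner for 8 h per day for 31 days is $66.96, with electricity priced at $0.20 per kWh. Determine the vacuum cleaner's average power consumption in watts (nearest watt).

Energy = $66.96 ÷ $0.20/kWh = 334.8 kWh
Runtime = 8 h/day × 31 days = 248 h
Power = 334.8 kWh ÷ 248 h = 1.35 kW = 1350 W

1350 W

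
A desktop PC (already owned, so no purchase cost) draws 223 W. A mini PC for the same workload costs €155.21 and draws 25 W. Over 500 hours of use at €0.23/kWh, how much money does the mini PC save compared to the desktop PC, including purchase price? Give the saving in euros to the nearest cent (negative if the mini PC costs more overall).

-€132.44

desktop PC: €0.00 + (223/1000) kW × 500 h × €0.23 = €0.00 + €25.645 = €25.645
mini PC: €155.21 + (25/1000) kW × 500 h × €0.23 = €155.21 + €2.875 = €158.085
Saving = €25.645 − €158.085 = −€132.44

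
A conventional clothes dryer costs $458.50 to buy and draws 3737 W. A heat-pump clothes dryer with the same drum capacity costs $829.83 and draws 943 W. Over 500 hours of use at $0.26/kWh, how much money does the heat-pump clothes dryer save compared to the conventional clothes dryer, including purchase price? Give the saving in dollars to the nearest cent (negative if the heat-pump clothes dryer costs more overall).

-$8.11

conventional clothes dryer: $458.50 + (3737/1000) kW × 500 h × $0.26 = $458.50 + $485.81 = $944.31
heat-pump clothes dryer: $829.83 + (943/1000) kW × 500 h × $0.26 = $829.83 + $122.59 = $952.42
Saving = $944.31 − $952.42 = −$8.11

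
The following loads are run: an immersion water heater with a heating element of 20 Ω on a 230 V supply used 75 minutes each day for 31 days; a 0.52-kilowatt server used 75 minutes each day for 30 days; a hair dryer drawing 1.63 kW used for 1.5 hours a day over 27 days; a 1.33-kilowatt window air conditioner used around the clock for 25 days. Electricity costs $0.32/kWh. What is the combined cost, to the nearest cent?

$315.52

immersion water heater: Power = V²/R = 230²/20 = 2645 W = 2.645 kW
immersion water heater: Runtime = 75 min × 31 = 2325 min = 38.75 h
immersion water heater: 2.645 kW × 38.75 h = 102.49375 kWh
server: Runtime = 75 min × 30 = 2250 min = 37.5 h
server: 0.52 kW × 37.5 h = 19.5 kWh
hair dryer: Runtime = 1.5 h/day × 27 days = 40.5 h
hair dryer: 1.63 kW × 40.5 h = 66.015 kWh
window air conditioner: Runtime = 24 h × 25 = 600 h
window air conditioner: 1.33 kW × 600 h = 798 kWh
Total energy = 986.00875 kWh
Cost = 986.00875 × $0.32 = $315.52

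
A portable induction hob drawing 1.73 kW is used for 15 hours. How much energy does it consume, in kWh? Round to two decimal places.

25.95 kWh

Energy = 1.73 kW × 15 h = 25.95 kWh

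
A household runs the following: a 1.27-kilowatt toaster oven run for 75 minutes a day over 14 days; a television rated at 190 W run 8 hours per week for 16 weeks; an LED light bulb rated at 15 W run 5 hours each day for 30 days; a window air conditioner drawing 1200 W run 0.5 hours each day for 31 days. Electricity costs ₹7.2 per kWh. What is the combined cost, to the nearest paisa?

toaster oven: Runtime = 75 min × 14 = 1050 min = 17.5 h
toaster oven: 1.27 kW × 17.5 h = 22.225 kWh
television: Runtime = 8 h/week × 16 weeks = 128 h
television: 0.19 kW × 128 h = 24.32 kWh
LED light bulb: Runtime = 5 h/day × 30 days = 150 h
LED light bulb: 0.015 kW × 150 h = 2.25 kWh
window air conditioner: Runtime = 0.5 h/day × 31 days = 15.5 h
window air conditioner: 1.2 kW × 15.5 h = 18.6 kWh
Total energy = 67.395 kWh
Cost = 67.395 × ₹7.2 = ₹485.24

₹485.24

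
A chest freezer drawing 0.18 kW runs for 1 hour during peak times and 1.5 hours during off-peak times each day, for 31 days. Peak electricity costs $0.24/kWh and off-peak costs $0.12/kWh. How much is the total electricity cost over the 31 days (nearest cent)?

$2.34

Peak energy = 0.18 kW × 1 h × 31 = 5.58 kWh
Off-peak energy = 0.18 kW × 1.5 h × 31 = 8.37 kWh
Cost = 5.58 × $0.24 + 8.37 × $0.12 = $1.3392 + $1.0044 = $2.34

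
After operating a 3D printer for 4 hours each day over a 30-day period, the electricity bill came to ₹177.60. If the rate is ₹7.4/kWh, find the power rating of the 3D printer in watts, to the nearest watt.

200 W

Energy = ₹177.60 ÷ ₹7.4/kWh = 24 kWh
Runtime = 4 h/day × 30 days = 120 h
Power = 24 kWh ÷ 120 h = 0.2 kW = 200 W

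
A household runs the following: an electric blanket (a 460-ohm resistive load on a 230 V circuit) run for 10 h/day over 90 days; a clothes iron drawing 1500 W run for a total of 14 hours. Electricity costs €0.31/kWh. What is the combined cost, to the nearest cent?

€38.60

electric blanket: Power = V²/R = 230²/460 = 115 W = 0.115 kW
electric blanket: Runtime = 10 h/day × 90 days = 900 h
electric blanket: 0.115 kW × 900 h = 103.5 kWh
clothes iron: 1.5 kW × 14 h = 21 kWh
Total energy = 124.5 kWh
Cost = 124.5 × €0.31 = €38.60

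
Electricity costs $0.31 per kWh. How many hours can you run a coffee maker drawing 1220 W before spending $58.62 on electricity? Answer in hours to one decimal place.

155.0 h

Energy available = $58.62 ÷ $0.31/kWh = 189.0968 kWh
Hours = 189.0968 kWh ÷ 1.22 kW = 155.0 h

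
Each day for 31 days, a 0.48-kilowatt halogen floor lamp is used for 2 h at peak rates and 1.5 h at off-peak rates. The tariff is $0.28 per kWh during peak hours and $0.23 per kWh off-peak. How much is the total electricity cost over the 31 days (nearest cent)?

$13.47

Peak energy = 0.48 kW × 2 h × 31 = 29.76 kWh
Off-peak energy = 0.48 kW × 1.5 h × 31 = 22.32 kWh
Cost = 29.76 × $0.28 + 22.32 × $0.23 = $8.3328 + $5.1336 = $13.47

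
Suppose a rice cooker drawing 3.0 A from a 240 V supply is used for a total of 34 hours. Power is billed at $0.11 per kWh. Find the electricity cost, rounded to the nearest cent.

Power = 3.0 A × 240 V = 720 W = 0.72 kW
Energy = 0.72 kW × 34 h = 24.48 kWh
Cost = 24.48 kWh × $0.11/kWh = $2.69

$2.69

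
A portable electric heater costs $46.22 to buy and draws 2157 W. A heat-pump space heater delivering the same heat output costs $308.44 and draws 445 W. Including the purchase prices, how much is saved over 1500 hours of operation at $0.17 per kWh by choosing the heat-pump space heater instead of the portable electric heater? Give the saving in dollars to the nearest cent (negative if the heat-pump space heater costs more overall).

$174.34

portable electric heater: $46.22 + (2157/1000) kW × 1500 h × $0.17 = $46.22 + $550.035 = $596.255
heat-pump space heater: $308.44 + (445/1000) kW × 1500 h × $0.17 = $308.44 + $113.475 = $421.915
Saving = $596.255 − $421.915 = $174.34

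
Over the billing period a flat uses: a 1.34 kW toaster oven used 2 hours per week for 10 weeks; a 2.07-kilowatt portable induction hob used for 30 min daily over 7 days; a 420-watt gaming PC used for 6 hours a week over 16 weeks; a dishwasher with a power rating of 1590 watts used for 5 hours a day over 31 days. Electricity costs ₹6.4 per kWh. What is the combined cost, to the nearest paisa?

toaster oven: Runtime = 2 h/week × 10 weeks = 20 h
toaster oven: 1.34 kW × 20 h = 26.8 kWh
portable induction hob: Runtime = 30 min × 7 = 210 min = 3.5 h
portable induction hob: 2.07 kW × 3.5 h = 7.245 kWh
gaming PC: Runtime = 6 h/week × 16 weeks = 96 h
gaming PC: 0.42 kW × 96 h = 40.32 kWh
dishwasher: Runtime = 5 h/day × 31 days = 155 h
dishwasher: 1.59 kW × 155 h = 246.45 kWh
Total energy = 320.815 kWh
Cost = 320.815 × ₹6.4 = ₹2053.22

₹2053.22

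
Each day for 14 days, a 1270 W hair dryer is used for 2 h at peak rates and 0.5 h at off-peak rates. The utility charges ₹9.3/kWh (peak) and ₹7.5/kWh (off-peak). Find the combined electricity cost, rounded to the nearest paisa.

₹397.38

Peak energy = 1.27 kW × 2 h × 14 = 35.56 kWh
Off-peak energy = 1.27 kW × 0.5 h × 14 = 8.89 kWh
Cost = 35.56 × ₹9.3 + 8.89 × ₹7.5 = ₹330.708 + ₹66.675 = ₹397.38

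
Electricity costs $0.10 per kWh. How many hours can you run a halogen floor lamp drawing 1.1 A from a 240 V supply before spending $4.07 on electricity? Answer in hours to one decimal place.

Power = 1.1 A × 240 V = 264 W = 0.264 kW
Energy available = $4.07 ÷ $0.10/kWh = 40.7 kWh
Hours = 40.7 kWh ÷ 0.264 kW = 154.2 h

154.2 h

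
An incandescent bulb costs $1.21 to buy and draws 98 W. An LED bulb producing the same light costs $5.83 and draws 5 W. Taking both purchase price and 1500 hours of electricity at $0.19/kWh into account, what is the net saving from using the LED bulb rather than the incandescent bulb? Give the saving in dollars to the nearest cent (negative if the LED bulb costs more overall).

$21.89

incandescent bulb: $1.21 + (98/1000) kW × 1500 h × $0.19 = $1.21 + $27.93 = $29.14
LED bulb: $5.83 + (5/1000) kW × 1500 h × $0.19 = $5.83 + $1.425 = $7.255
Saving = $29.14 − $7.255 = $21.885 → $21.89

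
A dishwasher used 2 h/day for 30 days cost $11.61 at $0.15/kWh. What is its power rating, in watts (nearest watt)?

Energy = $11.61 ÷ $0.15/kWh = 77.4 kWh
Runtime = 2 h/day × 30 days = 60 h
Power = 77.4 kWh ÷ 60 h = 1.29 kW = 1290 W

1290 W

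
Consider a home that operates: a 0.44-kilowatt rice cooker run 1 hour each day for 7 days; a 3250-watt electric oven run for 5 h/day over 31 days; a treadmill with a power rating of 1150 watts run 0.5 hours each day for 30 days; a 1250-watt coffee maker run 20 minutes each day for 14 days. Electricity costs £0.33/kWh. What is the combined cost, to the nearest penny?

£174.87

rice cooker: Runtime = 1 h/day × 7 days = 7 h
rice cooker: 0.44 kW × 7 h = 3.08 kWh
electric oven: Runtime = 5 h/day × 31 days = 155 h
electric oven: 3.25 kW × 155 h = 503.75 kWh
treadmill: Runtime = 0.5 h/day × 30 days = 15 h
treadmill: 1.15 kW × 15 h = 17.25 kWh
coffee maker: Runtime = 20 min × 14 = 280 min = 4.666666… h
coffee maker: 1.25 kW × 4.666666… h = 5.833333… kWh
Total energy = 529.913333… kWh
Cost = 529.913333… × £0.33 = £174.87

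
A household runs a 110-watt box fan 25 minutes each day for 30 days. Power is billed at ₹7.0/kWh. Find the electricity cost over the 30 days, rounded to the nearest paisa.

Runtime = 25 min × 30 = 750 min = 12.5 h
Energy = 0.11 kW × 12.5 h = 1.375 kWh
Cost = 1.375 kWh × ₹7.0/kWh = ₹9.63

₹9.63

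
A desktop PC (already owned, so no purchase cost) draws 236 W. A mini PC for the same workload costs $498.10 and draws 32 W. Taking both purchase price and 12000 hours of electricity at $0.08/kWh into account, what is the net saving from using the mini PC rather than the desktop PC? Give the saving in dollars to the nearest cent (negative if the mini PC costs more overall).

desktop PC: $0.00 + (236/1000) kW × 12000 h × $0.08 = $0.00 + $226.56 = $226.56
mini PC: $498.10 + (32/1000) kW × 12000 h × $0.08 = $498.10 + $30.72 = $528.82
Saving = $226.56 − $528.82 = −$302.26

-$302.26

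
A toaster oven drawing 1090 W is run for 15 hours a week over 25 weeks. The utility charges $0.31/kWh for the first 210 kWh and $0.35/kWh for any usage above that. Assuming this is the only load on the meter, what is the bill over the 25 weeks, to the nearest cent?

$134.66

Runtime = 15 h/week × 25 weeks = 375 h
Energy = 1.09 kW × 375 h = 408.75 kWh
Tier 1 (0–210 kWh): 210 × $0.31 = $65.1
Above 210 kWh: 198.75 × $0.35 = $69.5625
Bill = $134.66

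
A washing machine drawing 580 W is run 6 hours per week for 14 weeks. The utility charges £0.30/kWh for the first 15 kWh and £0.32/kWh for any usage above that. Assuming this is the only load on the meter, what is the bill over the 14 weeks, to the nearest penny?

Runtime = 6 h/week × 14 weeks = 84 h
Energy = 0.58 kW × 84 h = 48.72 kWh
Tier 1 (0–15 kWh): 15 × £0.30 = £4.5
Above 15 kWh: 33.72 × £0.32 = £10.7904
Bill = £15.29

£15.29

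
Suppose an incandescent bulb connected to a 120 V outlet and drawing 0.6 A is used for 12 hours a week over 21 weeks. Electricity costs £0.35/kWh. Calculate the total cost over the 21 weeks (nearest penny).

£6.35

Power = 0.6 A × 120 V = 72 W = 0.072 kW
Runtime = 12 h/week × 21 weeks = 252 h
Energy = 0.072 kW × 252 h = 18.144 kWh
Cost = 18.144 kWh × £0.35/kWh = £6.35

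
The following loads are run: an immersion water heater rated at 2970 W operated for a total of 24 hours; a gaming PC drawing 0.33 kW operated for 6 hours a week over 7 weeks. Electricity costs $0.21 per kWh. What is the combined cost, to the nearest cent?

$17.88

immersion water heater: 2.97 kW × 24 h = 71.28 kWh
gaming PC: Runtime = 6 h/week × 7 weeks = 42 h
gaming PC: 0.33 kW × 42 h = 13.86 kWh
Total energy = 85.14 kWh
Cost = 85.14 × $0.21 = $17.88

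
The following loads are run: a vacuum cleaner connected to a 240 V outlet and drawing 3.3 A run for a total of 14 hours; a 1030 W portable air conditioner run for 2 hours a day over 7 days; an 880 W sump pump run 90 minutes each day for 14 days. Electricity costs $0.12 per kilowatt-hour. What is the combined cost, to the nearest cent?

$5.28

vacuum cleaner: Power = 3.3 A × 240 V = 792 W = 0.792 kW
vacuum cleaner: 0.792 kW × 14 h = 11.088 kWh
portable air conditioner: Runtime = 2 h/day × 7 days = 14 h
portable air conditioner: 1.03 kW × 14 h = 14.42 kWh
sump pump: Runtime = 90 min × 14 = 1260 min = 21 h
sump pump: 0.88 kW × 21 h = 18.48 kWh
Total energy = 43.988 kWh
Cost = 43.988 × $0.12 = $5.28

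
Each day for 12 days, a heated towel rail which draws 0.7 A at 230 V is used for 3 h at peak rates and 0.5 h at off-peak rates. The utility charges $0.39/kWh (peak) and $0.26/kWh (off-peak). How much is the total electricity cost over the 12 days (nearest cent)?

Power = 0.7 A × 230 V = 161 W = 0.161 kW
Peak energy = 0.161 kW × 3 h × 12 = 5.796 kWh
Off-peak energy = 0.161 kW × 0.5 h × 12 = 0.966 kWh
Cost = 5.796 × $0.39 + 0.966 × $0.26 = $2.26044 + $0.25116 = $2.51

$2.51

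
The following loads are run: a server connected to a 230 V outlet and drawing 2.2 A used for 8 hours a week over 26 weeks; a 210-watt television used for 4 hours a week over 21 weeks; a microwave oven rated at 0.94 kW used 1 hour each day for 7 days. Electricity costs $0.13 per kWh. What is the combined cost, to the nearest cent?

$16.83

server: Power = 2.2 A × 230 V = 506 W = 0.506 kW
server: Runtime = 8 h/week × 26 weeks = 208 h
server: 0.506 kW × 208 h = 105.248 kWh
television: Runtime = 4 h/week × 21 weeks = 84 h
television: 0.21 kW × 84 h = 17.64 kWh
microwave oven: Runtime = 1 h/day × 7 days = 7 h
microwave oven: 0.94 kW × 7 h = 6.58 kWh
Total energy = 129.468 kWh
Cost = 129.468 × $0.13 = $16.83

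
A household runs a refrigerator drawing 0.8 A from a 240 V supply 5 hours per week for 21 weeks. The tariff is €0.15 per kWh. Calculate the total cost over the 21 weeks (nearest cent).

€3.02

Power = 0.8 A × 240 V = 192 W = 0.192 kW
Runtime = 5 h/week × 21 weeks = 105 h
Energy = 0.192 kW × 105 h = 20.16 kWh
Cost = 20.16 kWh × €0.15/kWh = €3.02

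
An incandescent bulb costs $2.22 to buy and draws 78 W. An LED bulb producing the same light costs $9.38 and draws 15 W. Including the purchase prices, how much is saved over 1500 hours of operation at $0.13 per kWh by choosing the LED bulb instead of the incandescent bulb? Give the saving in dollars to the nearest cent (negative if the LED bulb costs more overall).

$5.13

incandescent bulb: $2.22 + (78/1000) kW × 1500 h × $0.13 = $2.22 + $15.21 = $17.43
LED bulb: $9.38 + (15/1000) kW × 1500 h × $0.13 = $9.38 + $2.925 = $12.305
Saving = $17.43 − $12.305 = $5.125 → $5.13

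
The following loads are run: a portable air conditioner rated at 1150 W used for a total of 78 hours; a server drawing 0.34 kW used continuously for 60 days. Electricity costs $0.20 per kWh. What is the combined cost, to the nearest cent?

portable air conditioner: 1.15 kW × 78 h = 89.7 kWh
server: Runtime = 24 h × 60 = 1440 h
server: 0.34 kW × 1440 h = 489.6 kWh
Total energy = 579.3 kWh
Cost = 579.3 × $0.20 = $115.86

$115.86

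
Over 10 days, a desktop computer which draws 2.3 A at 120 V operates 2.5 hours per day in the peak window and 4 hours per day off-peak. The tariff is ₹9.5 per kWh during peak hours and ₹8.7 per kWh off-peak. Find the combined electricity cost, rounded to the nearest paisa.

Power = 2.3 A × 120 V = 276 W = 0.276 kW
Peak energy = 0.276 kW × 2.5 h × 10 = 6.9 kWh
Off-peak energy = 0.276 kW × 4 h × 10 = 11.04 kWh
Cost = 6.9 × ₹9.5 + 11.04 × ₹8.7 = ₹65.55 + ₹96.048 = ₹161.60

₹161.60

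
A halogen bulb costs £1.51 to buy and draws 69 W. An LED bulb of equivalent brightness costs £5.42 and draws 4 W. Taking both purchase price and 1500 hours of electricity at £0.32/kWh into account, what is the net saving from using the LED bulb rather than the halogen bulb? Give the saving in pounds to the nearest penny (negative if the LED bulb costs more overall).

£27.29

halogen bulb: £1.51 + (69/1000) kW × 1500 h × £0.32 = £1.51 + £33.12 = £34.63
LED bulb: £5.42 + (4/1000) kW × 1500 h × £0.32 = £5.42 + £1.92 = £7.34
Saving = £34.63 − £7.34 = £27.29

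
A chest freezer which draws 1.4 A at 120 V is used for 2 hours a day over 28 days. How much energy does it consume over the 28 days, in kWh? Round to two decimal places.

9.41 kWh

Power = 1.4 A × 120 V = 168 W = 0.168 kW
Runtime = 2 h/day × 28 days = 56 h
Energy = 0.168 kW × 56 h = 9.408 kWh ≈ 9.41 kWh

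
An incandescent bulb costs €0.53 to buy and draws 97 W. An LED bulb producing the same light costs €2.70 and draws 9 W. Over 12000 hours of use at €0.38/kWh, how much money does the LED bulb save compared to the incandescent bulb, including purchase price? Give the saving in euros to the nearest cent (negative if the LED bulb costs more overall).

incandescent bulb: €0.53 + (97/1000) kW × 12000 h × €0.38 = €0.53 + €442.32 = €442.85
LED bulb: €2.70 + (9/1000) kW × 12000 h × €0.38 = €2.70 + €41.04 = €43.74
Saving = €442.85 − €43.74 = €399.11

€399.11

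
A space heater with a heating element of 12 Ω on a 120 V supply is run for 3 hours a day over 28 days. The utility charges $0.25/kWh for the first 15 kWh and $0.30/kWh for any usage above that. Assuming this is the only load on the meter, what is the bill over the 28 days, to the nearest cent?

$29.49

Power = V²/R = 120²/12 = 1200 W = 1.2 kW
Runtime = 3 h/day × 28 days = 84 h
Energy = 1.2 kW × 84 h = 100.8 kWh
Tier 1 (0–15 kWh): 15 × $0.25 = $3.75
Above 15 kWh: 85.8 × $0.30 = $25.74
Bill = $29.49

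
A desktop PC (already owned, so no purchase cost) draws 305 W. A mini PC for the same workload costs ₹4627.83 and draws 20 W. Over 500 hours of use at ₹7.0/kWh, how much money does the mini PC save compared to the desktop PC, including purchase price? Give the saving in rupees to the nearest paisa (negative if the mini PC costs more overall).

desktop PC: ₹0.00 + (305/1000) kW × 500 h × ₹7.0 = ₹0.00 + ₹1067.5 = ₹1067.5
mini PC: ₹4627.83 + (20/1000) kW × 500 h × ₹7.0 = ₹4627.83 + ₹70 = ₹4697.83
Saving = ₹1067.5 − ₹4697.83 = −₹3630.33

-₹3630.33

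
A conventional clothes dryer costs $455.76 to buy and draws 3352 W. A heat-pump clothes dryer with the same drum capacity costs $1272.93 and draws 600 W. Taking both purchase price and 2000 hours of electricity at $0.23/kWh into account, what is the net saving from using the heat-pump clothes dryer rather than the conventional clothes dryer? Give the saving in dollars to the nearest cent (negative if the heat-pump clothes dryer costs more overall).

conventional clothes dryer: $455.76 + (3352/1000) kW × 2000 h × $0.23 = $455.76 + $1541.92 = $1997.68
heat-pump clothes dryer: $1272.93 + (600/1000) kW × 2000 h × $0.23 = $1272.93 + $276 = $1548.93
Saving = $1997.68 − $1548.93 = $448.75

$448.75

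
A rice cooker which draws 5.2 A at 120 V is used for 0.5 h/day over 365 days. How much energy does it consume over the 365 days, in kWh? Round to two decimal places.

113.88 kWh

Power = 5.2 A × 120 V = 624 W = 0.624 kW
Runtime = 0.5 h/day × 365 days = 182.5 h
Energy = 0.624 kW × 182.5 h = 113.88 kWh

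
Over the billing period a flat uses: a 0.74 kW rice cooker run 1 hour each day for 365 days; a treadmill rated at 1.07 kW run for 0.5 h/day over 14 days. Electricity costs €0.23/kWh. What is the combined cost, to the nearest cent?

rice cooker: Runtime = 1 h/day × 365 days = 365 h
rice cooker: 0.74 kW × 365 h = 270.1 kWh
treadmill: Runtime = 0.5 h/day × 14 days = 7 h
treadmill: 1.07 kW × 7 h = 7.49 kWh
Total energy = 277.59 kWh
Cost = 277.59 × €0.23 = €63.85

€63.85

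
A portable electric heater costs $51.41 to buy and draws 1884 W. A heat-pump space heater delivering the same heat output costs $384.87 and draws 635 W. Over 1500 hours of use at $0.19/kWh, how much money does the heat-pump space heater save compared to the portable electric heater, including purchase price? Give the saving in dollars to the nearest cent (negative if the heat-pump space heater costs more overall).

$22.51

portable electric heater: $51.41 + (1884/1000) kW × 1500 h × $0.19 = $51.41 + $536.94 = $588.35
heat-pump space heater: $384.87 + (635/1000) kW × 1500 h × $0.19 = $384.87 + $180.975 = $565.845
Saving = $588.35 − $565.845 = $22.505 → $22.51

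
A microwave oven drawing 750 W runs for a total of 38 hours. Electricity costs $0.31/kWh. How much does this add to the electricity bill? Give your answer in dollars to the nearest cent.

Energy = 0.75 kW × 38 h = 28.5 kWh
Cost = 28.5 kWh × $0.31/kWh = $8.84

$8.84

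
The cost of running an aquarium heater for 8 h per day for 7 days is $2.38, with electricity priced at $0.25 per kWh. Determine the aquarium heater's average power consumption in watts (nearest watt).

170 W

Energy = $2.38 ÷ $0.25/kWh = 9.52 kWh
Runtime = 8 h/day × 7 days = 56 h
Power = 9.52 kWh ÷ 56 h = 0.17 kW = 170 W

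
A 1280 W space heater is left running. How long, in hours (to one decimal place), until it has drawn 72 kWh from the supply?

56.3 h

Hours = 72 kWh ÷ 1.28 kW = 56.3 h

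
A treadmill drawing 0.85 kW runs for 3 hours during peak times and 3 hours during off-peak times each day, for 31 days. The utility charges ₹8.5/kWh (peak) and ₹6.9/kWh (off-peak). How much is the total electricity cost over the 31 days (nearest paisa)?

Peak energy = 0.85 kW × 3 h × 31 = 79.05 kWh
Off-peak energy = 0.85 kW × 3 h × 31 = 79.05 kWh
Cost = 79.05 × ₹8.5 + 79.05 × ₹6.9 = ₹671.925 + ₹545.445 = ₹1217.37

₹1217.37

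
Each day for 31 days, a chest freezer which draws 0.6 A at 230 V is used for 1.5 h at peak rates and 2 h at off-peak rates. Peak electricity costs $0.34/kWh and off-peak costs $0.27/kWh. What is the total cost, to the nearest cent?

$4.49

Power = 0.6 A × 230 V = 138 W = 0.138 kW
Peak energy = 0.138 kW × 1.5 h × 31 = 6.417 kWh
Off-peak energy = 0.138 kW × 2 h × 31 = 8.556 kWh
Cost = 6.417 × $0.34 + 8.556 × $0.27 = $2.18178 + $2.31012 = $4.49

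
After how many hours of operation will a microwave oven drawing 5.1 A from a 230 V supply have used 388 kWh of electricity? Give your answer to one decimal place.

Power = 5.1 A × 230 V = 1173 W = 1.173 kW
Hours = 388 kWh ÷ 1.173 kW = 330.8 h

330.8 h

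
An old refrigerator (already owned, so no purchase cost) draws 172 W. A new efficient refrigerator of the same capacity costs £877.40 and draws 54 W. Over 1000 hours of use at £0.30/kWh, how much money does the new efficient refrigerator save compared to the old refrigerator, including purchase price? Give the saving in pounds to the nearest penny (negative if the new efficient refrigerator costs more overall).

-£842.00

old refrigerator: £0.00 + (172/1000) kW × 1000 h × £0.30 = £0.00 + £51.6 = £51.6
new efficient refrigerator: £877.40 + (54/1000) kW × 1000 h × £0.30 = £877.40 + £16.2 = £893.6
Saving = £51.6 − £893.6 = −£842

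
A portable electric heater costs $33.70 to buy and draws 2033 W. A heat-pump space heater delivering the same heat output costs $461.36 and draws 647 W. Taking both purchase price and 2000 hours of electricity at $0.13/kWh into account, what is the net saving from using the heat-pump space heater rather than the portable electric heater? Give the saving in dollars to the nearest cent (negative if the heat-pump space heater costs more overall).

-$67.30

portable electric heater: $33.70 + (2033/1000) kW × 2000 h × $0.13 = $33.70 + $528.58 = $562.28
heat-pump space heater: $461.36 + (647/1000) kW × 2000 h × $0.13 = $461.36 + $168.22 = $629.58
Saving = $562.28 − $629.58 = −$67.3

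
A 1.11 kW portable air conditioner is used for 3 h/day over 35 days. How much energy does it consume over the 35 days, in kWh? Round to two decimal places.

Runtime = 3 h/day × 35 days = 105 h
Energy = 1.11 kW × 105 h = 116.55 kWh

116.55 kWh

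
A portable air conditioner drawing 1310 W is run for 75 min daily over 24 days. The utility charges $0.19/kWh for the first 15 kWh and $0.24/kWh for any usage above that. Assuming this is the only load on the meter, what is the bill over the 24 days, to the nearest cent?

$8.68

Runtime = 75 min × 24 = 1800 min = 30 h
Energy = 1.31 kW × 30 h = 39.3 kWh
Tier 1 (0–15 kWh): 15 × $0.19 = $2.85
Above 15 kWh: 24.3 × $0.24 = $5.832
Bill = $8.68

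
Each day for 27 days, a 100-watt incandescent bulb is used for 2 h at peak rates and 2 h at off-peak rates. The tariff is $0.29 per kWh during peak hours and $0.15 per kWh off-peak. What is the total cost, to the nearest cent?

Peak energy = 0.1 kW × 2 h × 27 = 5.4 kWh
Off-peak energy = 0.1 kW × 2 h × 27 = 5.4 kWh
Cost = 5.4 × $0.29 + 5.4 × $0.15 = $1.566 + $0.81 = $2.38

$2.38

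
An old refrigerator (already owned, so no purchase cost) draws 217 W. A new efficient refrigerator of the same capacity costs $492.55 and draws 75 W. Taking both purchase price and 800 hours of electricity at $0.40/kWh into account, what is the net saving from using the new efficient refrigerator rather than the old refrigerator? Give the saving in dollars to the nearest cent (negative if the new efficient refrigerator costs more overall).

-$447.11

old refrigerator: $0.00 + (217/1000) kW × 800 h × $0.40 = $0.00 + $69.44 = $69.44
new efficient refrigerator: $492.55 + (75/1000) kW × 800 h × $0.40 = $492.55 + $24 = $516.55
Saving = $69.44 − $516.55 = −$447.11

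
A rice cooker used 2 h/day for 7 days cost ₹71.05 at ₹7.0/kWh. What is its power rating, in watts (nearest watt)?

725 W

Energy = ₹71.05 ÷ ₹7.0/kWh = 10.15 kWh
Runtime = 2 h/day × 7 days = 14 h
Power = 10.15 kWh ÷ 14 h = 0.725 kW = 725 W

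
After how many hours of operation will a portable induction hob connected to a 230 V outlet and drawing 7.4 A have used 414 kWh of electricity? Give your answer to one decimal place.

Power = 7.4 A × 230 V = 1702 W = 1.702 kW
Hours = 414 kWh ÷ 1.702 kW = 243.2 h

243.2 h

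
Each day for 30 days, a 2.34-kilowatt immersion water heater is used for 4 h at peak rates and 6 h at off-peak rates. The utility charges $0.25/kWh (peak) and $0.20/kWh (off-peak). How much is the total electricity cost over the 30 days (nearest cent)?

Peak energy = 2.34 kW × 4 h × 30 = 280.8 kWh
Off-peak energy = 2.34 kW × 6 h × 30 = 421.2 kWh
Cost = 280.8 × $0.25 + 421.2 × $0.20 = $70.2 + $84.24 = $154.44

$154.44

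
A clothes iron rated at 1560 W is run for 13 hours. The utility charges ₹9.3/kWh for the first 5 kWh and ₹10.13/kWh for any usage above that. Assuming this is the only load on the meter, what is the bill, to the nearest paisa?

₹201.29

Energy = 1.56 kW × 13 h = 20.28 kWh
Tier 1 (0–5 kWh): 5 × ₹9.3 = ₹46.5
Above 5 kWh: 15.28 × ₹10.13 = ₹154.7864
Bill = ₹201.29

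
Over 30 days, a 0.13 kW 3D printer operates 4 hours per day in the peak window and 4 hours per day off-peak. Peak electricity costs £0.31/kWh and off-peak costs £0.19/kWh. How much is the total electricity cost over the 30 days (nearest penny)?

£7.80

Peak energy = 0.13 kW × 4 h × 30 = 15.6 kWh
Off-peak energy = 0.13 kW × 4 h × 30 = 15.6 kWh
Cost = 15.6 × £0.31 + 15.6 × £0.19 = £4.836 + £2.964 = £7.80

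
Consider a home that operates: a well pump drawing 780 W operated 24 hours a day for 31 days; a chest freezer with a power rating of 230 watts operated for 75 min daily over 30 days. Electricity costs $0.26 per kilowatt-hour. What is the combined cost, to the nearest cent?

well pump: Runtime = 24 h × 31 = 744 h
well pump: 0.78 kW × 744 h = 580.32 kWh
chest freezer: Runtime = 75 min × 30 = 2250 min = 37.5 h
chest freezer: 0.23 kW × 37.5 h = 8.625 kWh
Total energy = 588.945 kWh
Cost = 588.945 × $0.26 = $153.13

$153.13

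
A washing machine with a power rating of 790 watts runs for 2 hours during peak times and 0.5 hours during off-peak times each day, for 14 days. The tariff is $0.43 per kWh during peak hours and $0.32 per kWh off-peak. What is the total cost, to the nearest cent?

Peak energy = 0.79 kW × 2 h × 14 = 22.12 kWh
Off-peak energy = 0.79 kW × 0.5 h × 14 = 5.53 kWh
Cost = 22.12 × $0.43 + 5.53 × $0.32 = $9.5116 + $1.7696 = $11.28

$11.28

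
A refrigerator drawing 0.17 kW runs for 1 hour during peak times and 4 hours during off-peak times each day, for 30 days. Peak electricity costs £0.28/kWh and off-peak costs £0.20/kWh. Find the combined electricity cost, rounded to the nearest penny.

£5.51

Peak energy = 0.17 kW × 1 h × 30 = 5.1 kWh
Off-peak energy = 0.17 kW × 4 h × 30 = 20.4 kWh
Cost = 5.1 × £0.28 + 20.4 × £0.20 = £1.428 + £4.08 = £5.51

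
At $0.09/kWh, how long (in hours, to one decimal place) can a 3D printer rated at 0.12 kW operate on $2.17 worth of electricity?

200.9 h

Energy available = $2.17 ÷ $0.09/kWh = 24.1111 kWh
Hours = 24.1111 kWh ÷ 0.12 kW = 200.9 h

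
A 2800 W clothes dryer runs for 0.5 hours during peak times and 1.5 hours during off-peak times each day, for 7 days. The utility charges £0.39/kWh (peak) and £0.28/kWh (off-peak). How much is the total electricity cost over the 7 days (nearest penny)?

Peak energy = 2.8 kW × 0.5 h × 7 = 9.8 kWh
Off-peak energy = 2.8 kW × 1.5 h × 7 = 29.4 kWh
Cost = 9.8 × £0.39 + 29.4 × £0.28 = £3.822 + £8.232 = £12.05

£12.05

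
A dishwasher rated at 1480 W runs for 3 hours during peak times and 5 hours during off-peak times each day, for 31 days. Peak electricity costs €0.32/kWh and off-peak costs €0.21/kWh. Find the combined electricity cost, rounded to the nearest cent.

€92.22

Peak energy = 1.48 kW × 3 h × 31 = 137.64 kWh
Off-peak energy = 1.48 kW × 5 h × 31 = 229.4 kWh
Cost = 137.64 × €0.32 + 229.4 × €0.21 = €44.0448 + €48.174 = €92.22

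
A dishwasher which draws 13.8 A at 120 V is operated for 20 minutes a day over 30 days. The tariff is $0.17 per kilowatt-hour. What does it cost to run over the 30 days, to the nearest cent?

Power = 13.8 A × 120 V = 1656 W = 1.656 kW
Runtime = 20 min × 30 = 600 min = 10 h
Energy = 1.656 kW × 10 h = 16.56 kWh
Cost = 16.56 kWh × $0.17/kWh = $2.82

$2.82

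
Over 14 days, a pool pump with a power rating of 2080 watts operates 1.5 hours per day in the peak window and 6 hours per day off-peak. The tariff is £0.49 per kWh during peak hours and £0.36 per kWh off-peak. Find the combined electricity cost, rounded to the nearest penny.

£84.30

Peak energy = 2.08 kW × 1.5 h × 14 = 43.68 kWh
Off-peak energy = 2.08 kW × 6 h × 14 = 174.72 kWh
Cost = 43.68 × £0.49 + 174.72 × £0.36 = £21.4032 + £62.8992 = £84.30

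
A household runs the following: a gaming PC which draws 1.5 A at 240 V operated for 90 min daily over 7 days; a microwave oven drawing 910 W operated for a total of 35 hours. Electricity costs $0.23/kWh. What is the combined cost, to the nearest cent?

gaming PC: Power = 1.5 A × 240 V = 360 W = 0.36 kW
gaming PC: Runtime = 90 min × 7 = 630 min = 10.5 h
gaming PC: 0.36 kW × 10.5 h = 3.78 kWh
microwave oven: 0.91 kW × 35 h = 31.85 kWh
Total energy = 35.63 kWh
Cost = 35.63 × $0.23 = $8.19

$8.19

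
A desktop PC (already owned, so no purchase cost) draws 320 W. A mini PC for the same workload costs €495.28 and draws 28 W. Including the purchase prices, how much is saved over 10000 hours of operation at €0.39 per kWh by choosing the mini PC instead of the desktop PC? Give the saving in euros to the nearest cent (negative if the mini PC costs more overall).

desktop PC: €0.00 + (320/1000) kW × 10000 h × €0.39 = €0.00 + €1248 = €1248
mini PC: €495.28 + (28/1000) kW × 10000 h × €0.39 = €495.28 + €109.2 = €604.48
Saving = €1248 − €604.48 = €643.52

€643.52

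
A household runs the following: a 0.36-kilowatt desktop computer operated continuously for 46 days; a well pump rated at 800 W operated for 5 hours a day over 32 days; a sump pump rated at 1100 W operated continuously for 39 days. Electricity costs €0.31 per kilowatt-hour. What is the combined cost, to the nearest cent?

€482.06

desktop computer: Runtime = 24 h × 46 = 1104 h
desktop computer: 0.36 kW × 1104 h = 397.44 kWh
well pump: Runtime = 5 h/day × 32 days = 160 h
well pump: 0.8 kW × 160 h = 128 kWh
sump pump: Runtime = 24 h × 39 = 936 h
sump pump: 1.1 kW × 936 h = 1029.6 kWh
Total energy = 1555.04 kWh
Cost = 1555.04 × €0.31 = €482.06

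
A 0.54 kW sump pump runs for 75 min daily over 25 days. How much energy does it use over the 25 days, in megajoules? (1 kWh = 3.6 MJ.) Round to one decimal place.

60.8 MJ

Runtime = 75 min × 25 = 1875 min = 31.25 h
Energy = 0.54 kW × 31.25 h = 16.875 kWh
= 16.875 × 3.6 MJ = 60.8 MJ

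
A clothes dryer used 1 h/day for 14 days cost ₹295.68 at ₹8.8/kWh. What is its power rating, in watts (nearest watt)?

Energy = ₹295.68 ÷ ₹8.8/kWh = 33.6 kWh
Runtime = 1 h/day × 14 days = 14 h
Power = 33.6 kWh ÷ 14 h = 2.4 kW = 2400 W

2400 W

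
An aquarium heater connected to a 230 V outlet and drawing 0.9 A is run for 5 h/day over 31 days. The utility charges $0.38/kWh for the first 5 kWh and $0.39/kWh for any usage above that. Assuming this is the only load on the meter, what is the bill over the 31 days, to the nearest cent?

$12.46

Power = 0.9 A × 230 V = 207 W = 0.207 kW
Runtime = 5 h/day × 31 days = 155 h
Energy = 0.207 kW × 155 h = 32.085 kWh
Tier 1 (0–5 kWh): 5 × $0.38 = $1.9
Above 5 kWh: 27.085 × $0.39 = $10.56315
Bill = $12.46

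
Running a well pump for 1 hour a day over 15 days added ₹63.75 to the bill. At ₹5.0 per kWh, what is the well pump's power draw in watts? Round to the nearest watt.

Energy = ₹63.75 ÷ ₹5.0/kWh = 12.75 kWh
Runtime = 1 h/day × 15 days = 15 h
Power = 12.75 kWh ÷ 15 h = 0.85 kW = 850 W

850 W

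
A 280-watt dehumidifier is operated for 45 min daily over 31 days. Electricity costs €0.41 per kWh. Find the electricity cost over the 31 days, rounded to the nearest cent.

€2.67

Runtime = 45 min × 31 = 1395 min = 23.25 h
Energy = 0.28 kW × 23.25 h = 6.51 kWh
Cost = 6.51 kWh × €0.41/kWh = €2.67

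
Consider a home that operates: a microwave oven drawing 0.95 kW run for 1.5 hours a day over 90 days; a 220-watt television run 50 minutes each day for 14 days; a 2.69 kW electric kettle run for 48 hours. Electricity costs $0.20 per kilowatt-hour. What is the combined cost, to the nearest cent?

$51.99

microwave oven: Runtime = 1.5 h/day × 90 days = 135 h
microwave oven: 0.95 kW × 135 h = 128.25 kWh
television: Runtime = 50 min × 14 = 700 min = 11.666666… h
television: 0.22 kW × 11.666666… h = 2.566666… kWh
electric kettle: 2.69 kW × 48 h = 129.12 kWh
Total energy = 259.936666… kWh
Cost = 259.936666… × $0.20 = $51.99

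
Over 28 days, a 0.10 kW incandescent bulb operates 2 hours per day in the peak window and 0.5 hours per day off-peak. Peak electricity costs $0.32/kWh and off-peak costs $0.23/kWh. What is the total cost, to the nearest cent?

$2.11

Peak energy = 0.1 kW × 2 h × 28 = 5.6 kWh
Off-peak energy = 0.1 kW × 0.5 h × 28 = 1.4 kWh
Cost = 5.6 × $0.32 + 1.4 × $0.23 = $1.792 + $0.322 = $2.11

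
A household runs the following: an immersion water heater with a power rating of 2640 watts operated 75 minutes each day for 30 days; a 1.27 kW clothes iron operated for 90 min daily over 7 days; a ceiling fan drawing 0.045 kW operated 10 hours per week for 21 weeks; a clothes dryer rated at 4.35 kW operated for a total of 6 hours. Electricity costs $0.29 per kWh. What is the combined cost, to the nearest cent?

immersion water heater: Runtime = 75 min × 30 = 2250 min = 37.5 h
immersion water heater: 2.64 kW × 37.5 h = 99 kWh
clothes iron: Runtime = 90 min × 7 = 630 min = 10.5 h
clothes iron: 1.27 kW × 10.5 h = 13.335 kWh
ceiling fan: Runtime = 10 h/week × 21 weeks = 210 h
ceiling fan: 0.045 kW × 210 h = 9.45 kWh
clothes dryer: 4.35 kW × 6 h = 26.1 kWh
Total energy = 147.885 kWh
Cost = 147.885 × $0.29 = $42.89

$42.89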